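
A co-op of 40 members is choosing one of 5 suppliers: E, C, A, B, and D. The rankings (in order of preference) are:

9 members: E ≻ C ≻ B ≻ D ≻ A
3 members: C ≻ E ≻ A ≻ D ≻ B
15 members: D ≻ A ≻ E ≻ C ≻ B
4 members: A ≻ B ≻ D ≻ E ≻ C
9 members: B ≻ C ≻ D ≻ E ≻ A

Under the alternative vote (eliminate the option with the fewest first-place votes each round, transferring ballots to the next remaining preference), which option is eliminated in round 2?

Round 1: E 9, C 3, A 4, B 9, D 15. Eliminate C.
Round 2: E 12, A 4, B 9, D 15. Eliminate A.

A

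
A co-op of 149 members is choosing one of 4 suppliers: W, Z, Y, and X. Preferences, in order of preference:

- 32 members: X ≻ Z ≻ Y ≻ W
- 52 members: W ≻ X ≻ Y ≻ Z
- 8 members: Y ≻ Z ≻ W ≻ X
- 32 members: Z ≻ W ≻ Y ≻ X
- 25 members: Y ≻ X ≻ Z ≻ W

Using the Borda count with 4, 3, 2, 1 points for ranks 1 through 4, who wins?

W: 32·1 + 52·4 + 8·2 + 32·3 + 25·1 = 377
Z: 32·3 + 52·1 + 8·3 + 32·4 + 25·2 = 350
Y: 32·2 + 52·2 + 8·4 + 32·2 + 25·4 = 364
X: 32·4 + 52·3 + 8·1 + 32·1 + 25·3 = 399
X has the highest Borda score (399).

X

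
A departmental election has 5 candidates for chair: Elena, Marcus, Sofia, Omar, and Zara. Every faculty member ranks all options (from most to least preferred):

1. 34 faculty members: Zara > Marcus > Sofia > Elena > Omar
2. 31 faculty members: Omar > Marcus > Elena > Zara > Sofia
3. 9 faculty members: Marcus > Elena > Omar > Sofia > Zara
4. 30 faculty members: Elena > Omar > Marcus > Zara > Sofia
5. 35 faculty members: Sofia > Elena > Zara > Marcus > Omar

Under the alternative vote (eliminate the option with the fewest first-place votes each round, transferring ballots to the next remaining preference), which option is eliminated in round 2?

Round 1: Elena 30, Marcus 9, Sofia 35, Omar 31, Zara 34. Eliminate Marcus.
Round 2: Elena 39, Sofia 35, Omar 31, Zara 34. Eliminate Omar.

Omar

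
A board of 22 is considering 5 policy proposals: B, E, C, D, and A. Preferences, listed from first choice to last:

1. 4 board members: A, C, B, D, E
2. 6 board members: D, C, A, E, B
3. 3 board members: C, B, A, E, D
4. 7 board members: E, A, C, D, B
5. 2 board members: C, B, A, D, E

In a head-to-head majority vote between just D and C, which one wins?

C

Voters preferring D to C: 6; preferring C to D: 16.
C wins the head-to-head.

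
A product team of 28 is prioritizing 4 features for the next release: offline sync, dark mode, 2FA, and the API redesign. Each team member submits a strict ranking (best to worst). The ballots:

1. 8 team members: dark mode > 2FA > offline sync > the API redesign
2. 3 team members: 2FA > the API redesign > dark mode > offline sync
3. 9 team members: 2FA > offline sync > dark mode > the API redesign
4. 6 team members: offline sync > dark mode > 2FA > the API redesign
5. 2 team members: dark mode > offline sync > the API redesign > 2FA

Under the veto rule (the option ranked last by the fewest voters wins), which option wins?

dark mode

Last-place votes: offline sync 3, dark mode 0, 2FA 2, the API redesign 23.
dark mode is ranked last by the fewest voters, so dark mode wins.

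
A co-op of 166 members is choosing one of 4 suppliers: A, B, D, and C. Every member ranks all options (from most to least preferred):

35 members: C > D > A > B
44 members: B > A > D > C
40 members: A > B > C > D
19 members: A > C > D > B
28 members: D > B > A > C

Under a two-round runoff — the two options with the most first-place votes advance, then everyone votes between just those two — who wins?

Round 1 first-place votes: A 59, B 44, D 28, C 35.
A and B advance.
Runoff: A is preferred to B by 94 voters; B by 72.
A wins the runoff.

A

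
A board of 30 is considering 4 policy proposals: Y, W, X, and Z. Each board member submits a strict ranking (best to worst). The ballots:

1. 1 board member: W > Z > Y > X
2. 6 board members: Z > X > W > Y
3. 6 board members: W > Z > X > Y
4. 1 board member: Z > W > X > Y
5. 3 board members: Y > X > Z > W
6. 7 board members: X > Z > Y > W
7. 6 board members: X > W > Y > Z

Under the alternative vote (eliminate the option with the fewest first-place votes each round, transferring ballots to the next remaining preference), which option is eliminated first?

Y

Round 1: Y 3, W 7, X 13, Z 7. Eliminate Y.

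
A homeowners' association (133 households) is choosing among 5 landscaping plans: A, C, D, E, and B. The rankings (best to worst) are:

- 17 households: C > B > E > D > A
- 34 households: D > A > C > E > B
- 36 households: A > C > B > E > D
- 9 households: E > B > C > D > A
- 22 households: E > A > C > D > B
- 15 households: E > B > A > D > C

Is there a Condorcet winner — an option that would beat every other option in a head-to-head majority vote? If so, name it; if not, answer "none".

A vs C: 107–26 for A.
A vs D: 73–60 for A.
A vs E: 70–63 for A.
A vs B: 92–41 for A.
A beats every other option head-to-head.

A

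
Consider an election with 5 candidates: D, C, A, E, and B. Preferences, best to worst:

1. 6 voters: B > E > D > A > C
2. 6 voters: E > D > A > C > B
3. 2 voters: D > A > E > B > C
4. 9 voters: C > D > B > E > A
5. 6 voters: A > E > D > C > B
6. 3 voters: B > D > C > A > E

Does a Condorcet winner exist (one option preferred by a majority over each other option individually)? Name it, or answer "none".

Checking pairwise contests:
E beats D 18–14.
D beats C 23–9.
D beats A 26–6.
B beats E 18–14.
D beats B 23–9.
Every option loses at least one head-to-head, so there is no Condorcet winner.

none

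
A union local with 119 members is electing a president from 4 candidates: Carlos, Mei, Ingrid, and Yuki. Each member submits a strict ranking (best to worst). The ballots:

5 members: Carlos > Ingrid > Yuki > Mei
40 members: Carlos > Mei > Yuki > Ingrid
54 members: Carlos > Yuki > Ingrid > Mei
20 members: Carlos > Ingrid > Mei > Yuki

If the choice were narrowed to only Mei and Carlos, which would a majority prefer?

Carlos

Voters preferring Mei to Carlos: 0; preferring Carlos to Mei: 119.
Carlos wins the head-to-head.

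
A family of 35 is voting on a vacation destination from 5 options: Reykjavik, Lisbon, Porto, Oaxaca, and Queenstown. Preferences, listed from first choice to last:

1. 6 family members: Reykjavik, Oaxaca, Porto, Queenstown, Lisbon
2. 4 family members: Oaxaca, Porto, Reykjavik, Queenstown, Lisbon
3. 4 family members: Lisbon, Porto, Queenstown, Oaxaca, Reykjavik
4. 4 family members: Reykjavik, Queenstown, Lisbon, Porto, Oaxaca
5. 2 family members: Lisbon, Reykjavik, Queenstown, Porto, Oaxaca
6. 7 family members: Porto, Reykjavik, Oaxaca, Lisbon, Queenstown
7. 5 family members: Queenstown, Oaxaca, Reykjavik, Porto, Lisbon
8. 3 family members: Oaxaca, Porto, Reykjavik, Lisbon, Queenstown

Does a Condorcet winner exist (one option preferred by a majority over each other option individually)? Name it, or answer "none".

none

Checking pairwise contests:
Porto beats Reykjavik 18–17.
Reykjavik beats Lisbon 29–6.
Oaxaca beats Porto 18–17.
Reykjavik beats Oaxaca 19–16.
Reykjavik beats Queenstown 26–9.
Every option loses at least one head-to-head, so there is no Condorcet winner.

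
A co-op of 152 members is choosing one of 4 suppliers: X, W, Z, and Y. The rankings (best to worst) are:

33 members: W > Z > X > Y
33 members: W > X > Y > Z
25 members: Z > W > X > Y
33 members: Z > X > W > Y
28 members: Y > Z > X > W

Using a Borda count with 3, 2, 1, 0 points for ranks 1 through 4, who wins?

X: 33·1 + 33·2 + 25·1 + 33·2 + 28·1 = 218
W: 33·3 + 33·3 + 25·2 + 33·1 + 28·0 = 281
Z: 33·2 + 33·0 + 25·3 + 33·3 + 28·2 = 296
Y: 33·0 + 33·1 + 25·0 + 33·0 + 28·3 = 117
Z has the highest Borda score (296).

Z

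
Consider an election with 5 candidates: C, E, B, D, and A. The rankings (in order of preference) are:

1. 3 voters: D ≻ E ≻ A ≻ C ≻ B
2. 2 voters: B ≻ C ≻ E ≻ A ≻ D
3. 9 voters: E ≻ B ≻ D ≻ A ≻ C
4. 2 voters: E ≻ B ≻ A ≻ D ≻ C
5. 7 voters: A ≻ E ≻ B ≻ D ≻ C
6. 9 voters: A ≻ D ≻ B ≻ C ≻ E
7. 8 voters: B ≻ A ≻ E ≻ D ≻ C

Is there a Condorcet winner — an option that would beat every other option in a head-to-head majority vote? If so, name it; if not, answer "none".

none

Checking pairwise contests:
E beats C 29–11.
A beats E 24–16.
E beats B 21–19.
E beats D 28–12.
B beats A 21–19.
Every option loses at least one head-to-head, so there is no Condorcet winner.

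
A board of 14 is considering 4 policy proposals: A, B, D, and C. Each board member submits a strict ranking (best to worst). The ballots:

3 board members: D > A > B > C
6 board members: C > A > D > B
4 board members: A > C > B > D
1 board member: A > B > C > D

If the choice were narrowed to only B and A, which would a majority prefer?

Voters preferring B to A: 0; preferring A to B: 14.
A wins the head-to-head.

A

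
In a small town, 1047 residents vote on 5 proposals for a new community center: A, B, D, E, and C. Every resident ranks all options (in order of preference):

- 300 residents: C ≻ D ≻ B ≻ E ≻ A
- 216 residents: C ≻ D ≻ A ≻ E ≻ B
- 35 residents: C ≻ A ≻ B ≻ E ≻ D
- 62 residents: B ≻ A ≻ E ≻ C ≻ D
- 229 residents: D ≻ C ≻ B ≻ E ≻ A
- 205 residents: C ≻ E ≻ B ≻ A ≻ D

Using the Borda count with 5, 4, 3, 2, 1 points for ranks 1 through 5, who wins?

A: 300·1 + 216·3 + 35·4 + 62·4 + 229·1 + 205·2 = 1975
B: 300·3 + 216·1 + 35·3 + 62·5 + 229·3 + 205·3 = 2833
D: 300·4 + 216·4 + 35·1 + 62·1 + 229·5 + 205·1 = 3511
E: 300·2 + 216·2 + 35·2 + 62·3 + 229·2 + 205·4 = 2566
C: 300·5 + 216·5 + 35·5 + 62·2 + 229·4 + 205·5 = 4820
C has the highest Borda score (4820).

C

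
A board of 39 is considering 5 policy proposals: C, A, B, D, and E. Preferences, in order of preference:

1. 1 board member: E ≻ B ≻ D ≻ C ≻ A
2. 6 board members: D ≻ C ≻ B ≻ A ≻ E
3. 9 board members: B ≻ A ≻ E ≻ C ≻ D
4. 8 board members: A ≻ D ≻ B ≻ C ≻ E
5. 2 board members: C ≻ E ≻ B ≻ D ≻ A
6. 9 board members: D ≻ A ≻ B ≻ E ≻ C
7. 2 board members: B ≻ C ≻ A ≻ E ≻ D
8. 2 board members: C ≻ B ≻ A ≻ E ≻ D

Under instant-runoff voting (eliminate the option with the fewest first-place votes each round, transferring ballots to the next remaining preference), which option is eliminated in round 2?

C

Round 1: C 4, A 8, B 11, D 15, E 1. Eliminate E.
Round 2: C 4, A 8, B 12, D 15. Eliminate C.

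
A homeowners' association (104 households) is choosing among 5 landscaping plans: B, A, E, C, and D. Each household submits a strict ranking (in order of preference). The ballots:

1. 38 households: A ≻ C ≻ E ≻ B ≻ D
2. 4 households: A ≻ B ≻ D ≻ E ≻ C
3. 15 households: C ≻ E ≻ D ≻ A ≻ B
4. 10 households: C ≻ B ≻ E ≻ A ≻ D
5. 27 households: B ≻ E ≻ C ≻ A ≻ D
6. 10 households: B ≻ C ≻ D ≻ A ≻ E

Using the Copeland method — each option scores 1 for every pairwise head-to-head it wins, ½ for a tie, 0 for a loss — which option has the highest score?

C

B: beats D; loses to A, E, and C → score 1.
A: beats B and D; ties E; loses to C → score 2.5.
E: beats B and D; ties A; loses to C → score 2.5.
C: beats B, A, E, and D → score 4.
D: loses to B, A, E, and C → score 0.
C has the best pairwise record.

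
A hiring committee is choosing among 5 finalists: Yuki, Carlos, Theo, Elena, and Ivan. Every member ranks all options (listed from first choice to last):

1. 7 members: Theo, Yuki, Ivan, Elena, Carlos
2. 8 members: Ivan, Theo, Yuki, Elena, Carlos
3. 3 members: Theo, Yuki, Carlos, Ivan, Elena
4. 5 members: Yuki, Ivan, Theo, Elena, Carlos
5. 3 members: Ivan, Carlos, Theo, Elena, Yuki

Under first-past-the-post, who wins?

First-place votes: Yuki 5, Carlos 0, Theo 10, Elena 0, Ivan 11.
Ivan has the most first-place votes.

Ivan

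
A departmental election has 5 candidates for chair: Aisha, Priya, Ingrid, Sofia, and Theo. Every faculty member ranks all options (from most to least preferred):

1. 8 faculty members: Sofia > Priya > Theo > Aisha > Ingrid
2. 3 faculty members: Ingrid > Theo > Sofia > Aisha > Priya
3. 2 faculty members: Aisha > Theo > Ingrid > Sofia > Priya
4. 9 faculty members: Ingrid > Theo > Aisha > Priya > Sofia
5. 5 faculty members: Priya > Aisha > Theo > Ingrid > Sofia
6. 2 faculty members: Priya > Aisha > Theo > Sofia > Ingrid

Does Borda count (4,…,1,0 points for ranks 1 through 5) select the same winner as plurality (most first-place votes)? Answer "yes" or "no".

Borda — scores: Aisha 58, Priya 61, Ingrid 57, Sofia 42, Theo 72. Winner: Theo.
Plurality — first-place votes: Aisha 2, Priya 7, Ingrid 12, Sofia 8, Theo 0. Winner: Ingrid.
The two methods disagree.

no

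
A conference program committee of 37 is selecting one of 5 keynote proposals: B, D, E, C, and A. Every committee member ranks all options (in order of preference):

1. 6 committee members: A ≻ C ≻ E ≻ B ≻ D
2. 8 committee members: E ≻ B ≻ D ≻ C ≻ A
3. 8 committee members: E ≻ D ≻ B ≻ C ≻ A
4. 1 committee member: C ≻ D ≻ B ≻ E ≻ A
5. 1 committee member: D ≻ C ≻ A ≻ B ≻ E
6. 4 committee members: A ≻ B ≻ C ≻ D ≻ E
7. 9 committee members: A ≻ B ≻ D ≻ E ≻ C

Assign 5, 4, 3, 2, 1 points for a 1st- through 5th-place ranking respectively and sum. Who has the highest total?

B

B: 6·2 + 8·4 + 8·3 + 1·3 + 1·2 + 4·4 + 9·4 = 125
D: 6·1 + 8·3 + 8·4 + 1·4 + 1·5 + 4·2 + 9·3 = 106
E: 6·3 + 8·5 + 8·5 + 1·2 + 1·1 + 4·1 + 9·2 = 123
C: 6·4 + 8·2 + 8·2 + 1·5 + 1·4 + 4·3 + 9·1 = 86
A: 6·5 + 8·1 + 8·1 + 1·1 + 1·3 + 4·5 + 9·5 = 115
B has the highest Borda score (125).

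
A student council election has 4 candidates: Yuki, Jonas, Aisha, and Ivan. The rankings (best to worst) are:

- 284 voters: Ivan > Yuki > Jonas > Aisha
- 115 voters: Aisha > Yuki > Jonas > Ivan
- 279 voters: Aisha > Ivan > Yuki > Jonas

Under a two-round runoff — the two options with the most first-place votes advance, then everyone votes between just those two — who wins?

Round 1 first-place votes: Yuki 0, Jonas 0, Aisha 394, Ivan 284.
Aisha and Ivan advance.
Runoff: Aisha is preferred to Ivan by 394 voters; Ivan by 284.
Aisha wins the runoff.

Aisha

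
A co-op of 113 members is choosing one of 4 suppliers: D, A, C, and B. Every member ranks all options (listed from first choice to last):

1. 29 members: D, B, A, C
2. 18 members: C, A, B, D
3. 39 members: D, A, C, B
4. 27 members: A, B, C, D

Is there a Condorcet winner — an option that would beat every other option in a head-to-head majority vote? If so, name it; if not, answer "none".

D vs A: 68–45 for D.
D vs C: 68–45 for D.
D vs B: 68–45 for D.
D beats every other option head-to-head.

D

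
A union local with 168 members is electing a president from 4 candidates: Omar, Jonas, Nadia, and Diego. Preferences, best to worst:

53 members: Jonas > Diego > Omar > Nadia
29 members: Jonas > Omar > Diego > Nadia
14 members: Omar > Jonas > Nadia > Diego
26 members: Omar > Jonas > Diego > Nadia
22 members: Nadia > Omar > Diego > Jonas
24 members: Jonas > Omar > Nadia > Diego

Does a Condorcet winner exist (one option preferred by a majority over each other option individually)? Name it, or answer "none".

Jonas vs Omar: 106–62 for Jonas.
Jonas vs Nadia: 146–22 for Jonas.
Jonas vs Diego: 146–22 for Jonas.
Jonas beats every other option head-to-head.

Jonas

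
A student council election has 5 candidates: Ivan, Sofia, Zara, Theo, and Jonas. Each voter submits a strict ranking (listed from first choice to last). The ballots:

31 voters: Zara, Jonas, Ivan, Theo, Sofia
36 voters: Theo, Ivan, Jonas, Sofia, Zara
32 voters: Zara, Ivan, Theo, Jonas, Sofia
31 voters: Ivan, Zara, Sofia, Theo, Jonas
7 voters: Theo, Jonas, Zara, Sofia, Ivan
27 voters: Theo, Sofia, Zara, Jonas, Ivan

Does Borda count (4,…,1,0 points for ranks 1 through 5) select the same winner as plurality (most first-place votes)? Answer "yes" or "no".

no

Borda — scores: Ivan 390, Sofia 186, Zara 413, Theo 406, Jonas 245. Winner: Zara.
Plurality — first-place votes: Ivan 31, Sofia 0, Zara 63, Theo 70, Jonas 0. Winner: Theo.
The two methods disagree.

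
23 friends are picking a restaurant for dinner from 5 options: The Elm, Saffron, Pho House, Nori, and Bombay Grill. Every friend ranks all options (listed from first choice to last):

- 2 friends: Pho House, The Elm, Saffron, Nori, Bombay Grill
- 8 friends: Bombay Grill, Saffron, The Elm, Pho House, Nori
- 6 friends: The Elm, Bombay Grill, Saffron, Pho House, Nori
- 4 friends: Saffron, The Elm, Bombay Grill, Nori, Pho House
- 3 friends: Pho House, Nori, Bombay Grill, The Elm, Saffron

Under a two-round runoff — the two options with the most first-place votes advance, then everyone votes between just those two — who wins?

Round 1 first-place votes: The Elm 6, Saffron 4, Pho House 5, Nori 0, Bombay Grill 8.
Bombay Grill and The Elm advance.
Runoff: Bombay Grill is preferred to The Elm by 11 voters; The Elm by 12.
The Elm wins the runoff.

The Elm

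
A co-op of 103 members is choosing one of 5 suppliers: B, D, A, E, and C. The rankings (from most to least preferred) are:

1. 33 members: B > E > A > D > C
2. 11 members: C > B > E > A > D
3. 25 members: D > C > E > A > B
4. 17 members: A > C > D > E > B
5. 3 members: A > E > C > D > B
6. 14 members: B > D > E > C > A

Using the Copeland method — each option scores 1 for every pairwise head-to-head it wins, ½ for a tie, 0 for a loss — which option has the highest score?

B: beats D, A, and E; loses to C → score 3.
D: beats E and C; loses to B and A → score 2.
A: beats D and C; loses to B and E → score 2.
E: beats A; loses to B, D, and C → score 1.
C: beats B and E; loses to D and A → score 2.
B has the best pairwise record.

B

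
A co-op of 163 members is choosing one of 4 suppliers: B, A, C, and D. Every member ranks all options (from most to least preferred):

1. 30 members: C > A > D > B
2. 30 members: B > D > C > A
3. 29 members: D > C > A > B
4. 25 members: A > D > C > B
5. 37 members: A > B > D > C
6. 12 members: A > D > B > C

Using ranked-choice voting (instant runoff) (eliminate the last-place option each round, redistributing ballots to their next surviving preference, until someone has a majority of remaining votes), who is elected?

Round 1: B 30, A 74, C 30, D 29. Eliminate D.
Round 2: B 30, A 74, C 59. Eliminate B.
Round 3: A 74, C 89. C has a majority.

C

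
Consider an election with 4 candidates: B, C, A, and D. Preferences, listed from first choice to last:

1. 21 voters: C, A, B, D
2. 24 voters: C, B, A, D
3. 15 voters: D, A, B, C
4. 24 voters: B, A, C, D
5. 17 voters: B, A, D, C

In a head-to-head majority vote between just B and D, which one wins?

B

Voters preferring B to D: 86; preferring D to B: 15.
B wins the head-to-head.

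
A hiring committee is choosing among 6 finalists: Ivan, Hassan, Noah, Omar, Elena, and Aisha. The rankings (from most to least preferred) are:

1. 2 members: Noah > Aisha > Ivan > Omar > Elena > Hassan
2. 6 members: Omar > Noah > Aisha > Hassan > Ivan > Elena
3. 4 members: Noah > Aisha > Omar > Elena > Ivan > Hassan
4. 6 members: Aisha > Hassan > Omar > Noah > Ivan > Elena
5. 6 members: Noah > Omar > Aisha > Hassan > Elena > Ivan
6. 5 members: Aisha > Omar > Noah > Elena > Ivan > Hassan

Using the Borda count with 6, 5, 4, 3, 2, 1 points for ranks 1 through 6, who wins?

Aisha

Ivan: 2·4 + 6·2 + 4·2 + 6·2 + 6·1 + 5·2 = 56
Hassan: 2·1 + 6·3 + 4·1 + 6·5 + 6·3 + 5·1 = 77
Noah: 2·6 + 6·5 + 4·6 + 6·3 + 6·6 + 5·4 = 140
Omar: 2·3 + 6·6 + 4·4 + 6·4 + 6·5 + 5·5 = 137
Elena: 2·2 + 6·1 + 4·3 + 6·1 + 6·2 + 5·3 = 55
Aisha: 2·5 + 6·4 + 4·5 + 6·6 + 6·4 + 5·6 = 144
Aisha has the highest Borda score (144).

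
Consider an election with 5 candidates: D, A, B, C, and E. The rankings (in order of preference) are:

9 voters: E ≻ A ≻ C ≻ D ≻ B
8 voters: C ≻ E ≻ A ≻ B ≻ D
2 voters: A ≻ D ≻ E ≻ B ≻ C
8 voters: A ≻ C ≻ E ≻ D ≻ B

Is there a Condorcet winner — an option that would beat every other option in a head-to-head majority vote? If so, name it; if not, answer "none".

Checking pairwise contests:
A beats D 27–0.
E beats A 17–10.
D beats B 19–8.
A beats C 19–8.
C beats E 16–11.
Every option loses at least one head-to-head, so there is no Condorcet winner.

none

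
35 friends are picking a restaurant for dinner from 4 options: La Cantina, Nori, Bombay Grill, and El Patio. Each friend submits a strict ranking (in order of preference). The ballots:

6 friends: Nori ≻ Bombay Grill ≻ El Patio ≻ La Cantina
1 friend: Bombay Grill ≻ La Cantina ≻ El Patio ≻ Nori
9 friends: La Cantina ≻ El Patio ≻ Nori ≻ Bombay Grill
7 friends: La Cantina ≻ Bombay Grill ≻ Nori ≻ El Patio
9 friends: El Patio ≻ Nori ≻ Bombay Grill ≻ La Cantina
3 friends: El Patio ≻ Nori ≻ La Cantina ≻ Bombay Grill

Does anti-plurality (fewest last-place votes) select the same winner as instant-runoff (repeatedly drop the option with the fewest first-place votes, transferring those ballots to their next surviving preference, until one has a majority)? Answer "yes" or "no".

Anti-plurality — last-place votes: La Cantina 15, Nori 1, Bombay Grill 12, El Patio 7. Winner: Nori.
Instant-runoff — R1 La Cantina 16, Nori 6, Bombay Grill 1, El Patio 12 (Bombay Grill out); R2 La Cantina 17, Nori 6, El Patio 12 (Nori out); R3 La Cantina 17, El Patio 18 (El Patio winner). Winner: El Patio.
The two methods disagree.

no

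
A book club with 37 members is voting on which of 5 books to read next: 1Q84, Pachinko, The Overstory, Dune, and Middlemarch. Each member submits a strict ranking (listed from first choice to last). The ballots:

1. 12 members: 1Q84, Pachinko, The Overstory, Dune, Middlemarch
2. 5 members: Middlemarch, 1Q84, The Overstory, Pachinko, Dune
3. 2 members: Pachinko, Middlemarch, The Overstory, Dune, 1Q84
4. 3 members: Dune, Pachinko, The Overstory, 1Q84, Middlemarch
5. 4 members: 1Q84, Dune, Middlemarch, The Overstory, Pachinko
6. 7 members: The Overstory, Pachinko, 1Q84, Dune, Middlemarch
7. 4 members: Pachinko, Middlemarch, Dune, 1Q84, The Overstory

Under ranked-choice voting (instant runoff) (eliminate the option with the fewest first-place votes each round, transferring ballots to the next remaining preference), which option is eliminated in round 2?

Round 1: 1Q84 16, Pachinko 6, The Overstory 7, Dune 3, Middlemarch 5. Eliminate Dune.
Round 2: 1Q84 16, Pachinko 9, The Overstory 7, Middlemarch 5. Eliminate Middlemarch.

Middlemarch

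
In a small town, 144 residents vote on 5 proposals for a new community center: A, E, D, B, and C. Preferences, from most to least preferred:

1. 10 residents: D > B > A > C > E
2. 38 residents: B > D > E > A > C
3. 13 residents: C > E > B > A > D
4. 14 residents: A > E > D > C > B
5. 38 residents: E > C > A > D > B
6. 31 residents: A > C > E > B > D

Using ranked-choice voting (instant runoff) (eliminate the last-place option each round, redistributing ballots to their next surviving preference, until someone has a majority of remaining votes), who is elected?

Round 1: A 45, E 38, D 10, B 38, C 13. Eliminate D.
Round 2: A 45, E 38, B 48, C 13. Eliminate C.
Round 3: A 45, E 51, B 48. Eliminate A.
Round 4: E 96, B 48. E has a majority.

E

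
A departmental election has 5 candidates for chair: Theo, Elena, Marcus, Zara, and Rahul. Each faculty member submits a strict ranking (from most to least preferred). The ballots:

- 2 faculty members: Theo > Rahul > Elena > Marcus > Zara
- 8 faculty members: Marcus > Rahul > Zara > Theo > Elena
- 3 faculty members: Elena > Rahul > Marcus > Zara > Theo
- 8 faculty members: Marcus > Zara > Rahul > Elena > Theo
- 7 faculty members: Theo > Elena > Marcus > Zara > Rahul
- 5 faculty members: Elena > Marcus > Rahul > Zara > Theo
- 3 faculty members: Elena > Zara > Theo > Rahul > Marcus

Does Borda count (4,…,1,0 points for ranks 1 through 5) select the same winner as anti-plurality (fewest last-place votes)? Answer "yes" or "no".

no

Borda — scores: Theo 50, Elena 77, Marcus 101, Zara 64, Rahul 68. Winner: Marcus.
Anti-plurality — last-place votes: Theo 16, Elena 8, Marcus 3, Zara 2, Rahul 7. Winner: Zara.
The two methods disagree.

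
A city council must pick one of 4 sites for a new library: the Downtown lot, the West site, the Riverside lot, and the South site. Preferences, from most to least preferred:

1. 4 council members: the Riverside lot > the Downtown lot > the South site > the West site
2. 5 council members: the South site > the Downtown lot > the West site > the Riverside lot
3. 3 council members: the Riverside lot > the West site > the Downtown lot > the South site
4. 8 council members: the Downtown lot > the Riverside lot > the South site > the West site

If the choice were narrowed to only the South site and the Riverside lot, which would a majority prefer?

Voters preferring the South site to the Riverside lot: 5; preferring the Riverside lot to the South site: 15.
the Riverside lot wins the head-to-head.

the Riverside lot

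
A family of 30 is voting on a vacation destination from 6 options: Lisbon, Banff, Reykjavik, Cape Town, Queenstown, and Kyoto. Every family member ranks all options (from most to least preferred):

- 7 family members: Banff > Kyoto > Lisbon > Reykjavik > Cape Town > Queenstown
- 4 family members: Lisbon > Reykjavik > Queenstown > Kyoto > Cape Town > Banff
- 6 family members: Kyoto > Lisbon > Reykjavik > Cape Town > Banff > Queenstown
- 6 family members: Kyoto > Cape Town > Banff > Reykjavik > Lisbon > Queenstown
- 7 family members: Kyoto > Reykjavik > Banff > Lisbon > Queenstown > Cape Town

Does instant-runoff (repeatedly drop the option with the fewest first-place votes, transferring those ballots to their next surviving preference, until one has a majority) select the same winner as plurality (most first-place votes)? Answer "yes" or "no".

yes

Instant-runoff — R1 Lisbon 4, Banff 7, Reykjavik 0, Cape Town 0, Queenstown 0, Kyoto 19 (Kyoto winner). Winner: Kyoto.
Plurality — first-place votes: Lisbon 4, Banff 7, Reykjavik 0, Cape Town 0, Queenstown 0, Kyoto 19. Winner: Kyoto.
The two methods agree.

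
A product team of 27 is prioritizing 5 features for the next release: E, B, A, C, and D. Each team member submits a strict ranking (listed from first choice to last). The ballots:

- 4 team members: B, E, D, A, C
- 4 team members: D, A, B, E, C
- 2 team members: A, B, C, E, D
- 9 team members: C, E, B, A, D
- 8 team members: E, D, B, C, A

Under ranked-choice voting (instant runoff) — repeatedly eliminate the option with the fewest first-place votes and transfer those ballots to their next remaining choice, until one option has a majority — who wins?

Round 1: E 8, B 4, A 2, C 9, D 4. Eliminate A.
Round 2: E 8, B 6, C 9, D 4. Eliminate D.
Round 3: E 8, B 10, C 9. Eliminate E.
Round 4: B 18, C 9. B has a majority.

B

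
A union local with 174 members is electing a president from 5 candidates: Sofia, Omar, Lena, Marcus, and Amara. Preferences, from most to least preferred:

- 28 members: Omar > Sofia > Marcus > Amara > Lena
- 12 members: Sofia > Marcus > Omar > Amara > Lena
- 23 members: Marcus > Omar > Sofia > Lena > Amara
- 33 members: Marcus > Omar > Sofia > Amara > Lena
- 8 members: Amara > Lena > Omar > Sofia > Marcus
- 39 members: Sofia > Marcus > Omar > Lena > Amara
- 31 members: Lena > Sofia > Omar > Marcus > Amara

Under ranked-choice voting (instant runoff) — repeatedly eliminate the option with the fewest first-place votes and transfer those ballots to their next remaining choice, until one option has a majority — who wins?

Sofia

Round 1: Sofia 51, Omar 28, Lena 31, Marcus 56, Amara 8. Eliminate Amara.
Round 2: Sofia 51, Omar 28, Lena 39, Marcus 56. Eliminate Omar.
Round 3: Sofia 79, Lena 39, Marcus 56. Eliminate Lena.
Round 4: Sofia 118, Marcus 56. Sofia has a majority.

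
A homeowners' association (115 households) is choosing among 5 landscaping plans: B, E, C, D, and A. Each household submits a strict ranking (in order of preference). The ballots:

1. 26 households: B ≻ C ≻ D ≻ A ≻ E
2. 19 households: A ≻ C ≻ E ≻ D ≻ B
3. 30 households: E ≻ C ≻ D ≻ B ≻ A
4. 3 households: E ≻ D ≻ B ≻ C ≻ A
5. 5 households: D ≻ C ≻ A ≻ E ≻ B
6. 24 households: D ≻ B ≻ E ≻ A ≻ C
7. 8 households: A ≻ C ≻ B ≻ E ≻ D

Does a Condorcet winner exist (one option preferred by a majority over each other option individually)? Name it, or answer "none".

C

C vs B: 62–53 for C.
C vs E: 58–57 for C.
C vs D: 83–32 for C.
C vs A: 64–51 for C.
C beats every other option head-to-head.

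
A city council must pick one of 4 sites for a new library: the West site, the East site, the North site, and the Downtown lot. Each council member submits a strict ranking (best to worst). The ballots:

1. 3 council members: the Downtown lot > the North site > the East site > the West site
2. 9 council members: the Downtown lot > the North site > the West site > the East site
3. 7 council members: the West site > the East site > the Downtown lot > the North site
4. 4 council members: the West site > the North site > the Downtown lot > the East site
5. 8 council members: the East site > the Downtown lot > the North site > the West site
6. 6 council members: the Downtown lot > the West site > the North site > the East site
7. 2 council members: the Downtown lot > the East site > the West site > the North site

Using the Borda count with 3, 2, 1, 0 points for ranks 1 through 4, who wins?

the Downtown lot

the West site: 3·0 + 9·1 + 7·3 + 4·3 + 8·0 + 6·2 + 2·1 = 56
the East site: 3·1 + 9·0 + 7·2 + 4·0 + 8·3 + 6·0 + 2·2 = 45
the North site: 3·2 + 9·2 + 7·0 + 4·2 + 8·1 + 6·1 + 2·0 = 46
the Downtown lot: 3·3 + 9·3 + 7·1 + 4·1 + 8·2 + 6·3 + 2·3 = 87
the Downtown lot has the highest Borda score (87).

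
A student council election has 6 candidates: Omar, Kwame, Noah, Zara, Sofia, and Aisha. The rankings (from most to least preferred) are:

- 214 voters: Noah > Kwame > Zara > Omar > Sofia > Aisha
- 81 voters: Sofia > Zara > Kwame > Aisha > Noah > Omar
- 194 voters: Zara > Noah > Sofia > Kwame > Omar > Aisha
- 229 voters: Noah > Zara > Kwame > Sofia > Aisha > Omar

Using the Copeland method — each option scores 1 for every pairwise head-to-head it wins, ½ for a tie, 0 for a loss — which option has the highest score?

Omar: beats Aisha; loses to Kwame, Noah, Zara, and Sofia → score 1.
Kwame: beats Omar, Sofia, and Aisha; loses to Noah and Zara → score 3.
Noah: beats Omar, Kwame, Zara, Sofia, and Aisha → score 5.
Zara: beats Omar, Kwame, Sofia, and Aisha; loses to Noah → score 4.
Sofia: beats Omar and Aisha; loses to Kwame, Noah, and Zara → score 2.
Aisha: loses to Omar, Kwame, Noah, Zara, and Sofia → score 0.
Noah has the best pairwise record.

Noah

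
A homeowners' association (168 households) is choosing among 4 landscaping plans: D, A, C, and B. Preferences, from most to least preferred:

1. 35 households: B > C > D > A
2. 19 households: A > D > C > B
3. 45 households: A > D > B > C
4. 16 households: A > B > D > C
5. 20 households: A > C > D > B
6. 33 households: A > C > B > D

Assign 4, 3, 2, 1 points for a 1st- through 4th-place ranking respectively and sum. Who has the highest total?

D: 35·2 + 19·3 + 45·3 + 16·2 + 20·2 + 33·1 = 367
A: 35·1 + 19·4 + 45·4 + 16·4 + 20·4 + 33·4 = 567
C: 35·3 + 19·2 + 45·1 + 16·1 + 20·3 + 33·3 = 363
B: 35·4 + 19·1 + 45·2 + 16·3 + 20·1 + 33·2 = 383
A has the highest Borda score (567).

A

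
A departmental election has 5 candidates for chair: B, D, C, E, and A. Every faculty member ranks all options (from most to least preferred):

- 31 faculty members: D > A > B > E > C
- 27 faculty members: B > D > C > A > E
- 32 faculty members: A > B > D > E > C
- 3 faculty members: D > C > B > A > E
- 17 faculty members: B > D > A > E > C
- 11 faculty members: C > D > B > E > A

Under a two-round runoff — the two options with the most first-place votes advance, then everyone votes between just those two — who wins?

B

Round 1 first-place votes: B 44, D 34, C 11, E 0, A 32.
B and D advance.
Runoff: B is preferred to D by 76 voters; D by 45.
B wins the runoff.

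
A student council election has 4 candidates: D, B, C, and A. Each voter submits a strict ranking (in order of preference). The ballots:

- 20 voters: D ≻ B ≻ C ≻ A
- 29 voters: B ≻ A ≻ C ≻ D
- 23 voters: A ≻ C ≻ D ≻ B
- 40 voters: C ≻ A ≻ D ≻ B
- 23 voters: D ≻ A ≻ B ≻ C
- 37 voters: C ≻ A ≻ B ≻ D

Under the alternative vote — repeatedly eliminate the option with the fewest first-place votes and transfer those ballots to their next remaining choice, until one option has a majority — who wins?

Round 1: D 43, B 29, C 77, A 23. Eliminate A.
Round 2: D 43, B 29, C 100. C has a majority.

C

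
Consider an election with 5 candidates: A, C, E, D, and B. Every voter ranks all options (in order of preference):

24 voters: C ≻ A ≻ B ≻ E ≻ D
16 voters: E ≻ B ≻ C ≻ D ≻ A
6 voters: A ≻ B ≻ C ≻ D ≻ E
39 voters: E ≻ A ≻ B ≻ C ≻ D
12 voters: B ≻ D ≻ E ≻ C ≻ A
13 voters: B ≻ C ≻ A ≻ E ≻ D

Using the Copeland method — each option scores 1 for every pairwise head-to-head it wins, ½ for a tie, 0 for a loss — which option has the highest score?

A: beats D and B; loses to C and E → score 2.
C: beats A and D; loses to E and B → score 2.
E: beats A, C, and D; ties B → score 3.5.
D: loses to A, C, E, and B → score 0.
B: beats C and D; ties E; loses to A → score 2.5.
E has the best pairwise record.

E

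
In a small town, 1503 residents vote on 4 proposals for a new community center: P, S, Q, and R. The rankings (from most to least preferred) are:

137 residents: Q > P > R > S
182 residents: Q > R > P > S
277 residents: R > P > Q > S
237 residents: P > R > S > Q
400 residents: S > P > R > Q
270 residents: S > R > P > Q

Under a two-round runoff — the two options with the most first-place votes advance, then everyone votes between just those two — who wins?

Round 1 first-place votes: P 237, S 670, Q 319, R 277.
S and Q advance.
Runoff: S is preferred to Q by 907 voters; Q by 596.
S wins the runoff.

S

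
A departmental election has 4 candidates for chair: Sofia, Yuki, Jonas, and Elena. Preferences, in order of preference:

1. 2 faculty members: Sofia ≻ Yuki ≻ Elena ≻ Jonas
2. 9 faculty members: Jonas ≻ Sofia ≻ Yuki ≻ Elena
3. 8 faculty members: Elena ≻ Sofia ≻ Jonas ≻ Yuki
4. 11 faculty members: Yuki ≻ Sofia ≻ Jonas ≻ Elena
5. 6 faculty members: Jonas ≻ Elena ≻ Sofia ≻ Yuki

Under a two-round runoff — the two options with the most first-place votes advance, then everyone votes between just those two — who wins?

Jonas

Round 1 first-place votes: Sofia 2, Yuki 11, Jonas 15, Elena 8.
Jonas and Yuki advance.
Runoff: Jonas is preferred to Yuki by 23 voters; Yuki by 13.
Jonas wins the runoff.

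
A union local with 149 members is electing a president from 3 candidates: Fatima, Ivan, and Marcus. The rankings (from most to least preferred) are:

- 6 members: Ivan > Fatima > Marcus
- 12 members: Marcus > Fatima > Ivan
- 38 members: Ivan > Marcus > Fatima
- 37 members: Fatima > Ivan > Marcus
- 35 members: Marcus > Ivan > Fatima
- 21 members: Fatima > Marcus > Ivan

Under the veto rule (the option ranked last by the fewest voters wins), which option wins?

Last-place votes: Fatima 73, Ivan 33, Marcus 43.
Ivan is ranked last by the fewest voters, so Ivan wins.

Ivan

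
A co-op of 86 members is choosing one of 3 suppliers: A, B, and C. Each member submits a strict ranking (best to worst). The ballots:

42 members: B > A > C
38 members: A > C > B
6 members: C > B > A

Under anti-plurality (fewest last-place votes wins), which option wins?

A

Last-place votes: A 6, B 38, C 42.
A is ranked last by the fewest voters, so A wins.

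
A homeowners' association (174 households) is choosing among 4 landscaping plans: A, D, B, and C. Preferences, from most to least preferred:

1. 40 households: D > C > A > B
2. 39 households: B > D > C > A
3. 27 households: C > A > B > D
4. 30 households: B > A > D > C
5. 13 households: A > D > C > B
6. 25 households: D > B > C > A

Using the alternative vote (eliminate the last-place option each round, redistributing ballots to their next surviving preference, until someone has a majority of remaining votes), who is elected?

Round 1: A 13, D 65, B 69, C 27. Eliminate A.
Round 2: D 78, B 69, C 27. Eliminate C.
Round 3: D 78, B 96. B has a majority.

B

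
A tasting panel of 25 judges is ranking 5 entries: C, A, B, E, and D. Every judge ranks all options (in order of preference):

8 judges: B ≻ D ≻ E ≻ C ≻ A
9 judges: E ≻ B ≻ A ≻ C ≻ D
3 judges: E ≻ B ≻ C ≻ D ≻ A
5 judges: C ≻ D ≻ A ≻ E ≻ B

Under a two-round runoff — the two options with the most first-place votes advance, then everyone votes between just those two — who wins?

Round 1 first-place votes: C 5, A 0, B 8, E 12, D 0.
E and B advance.
Runoff: E is preferred to B by 17 voters; B by 8.
E wins the runoff.

E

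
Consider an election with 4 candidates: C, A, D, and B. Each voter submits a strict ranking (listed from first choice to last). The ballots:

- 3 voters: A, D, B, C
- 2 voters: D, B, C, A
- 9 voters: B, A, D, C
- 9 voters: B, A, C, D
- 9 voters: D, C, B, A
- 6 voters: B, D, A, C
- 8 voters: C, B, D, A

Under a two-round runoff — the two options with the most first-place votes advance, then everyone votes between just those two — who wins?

B

Round 1 first-place votes: C 8, A 3, D 11, B 24.
B and D advance.
Runoff: B is preferred to D by 32 voters; D by 14.
B wins the runoff.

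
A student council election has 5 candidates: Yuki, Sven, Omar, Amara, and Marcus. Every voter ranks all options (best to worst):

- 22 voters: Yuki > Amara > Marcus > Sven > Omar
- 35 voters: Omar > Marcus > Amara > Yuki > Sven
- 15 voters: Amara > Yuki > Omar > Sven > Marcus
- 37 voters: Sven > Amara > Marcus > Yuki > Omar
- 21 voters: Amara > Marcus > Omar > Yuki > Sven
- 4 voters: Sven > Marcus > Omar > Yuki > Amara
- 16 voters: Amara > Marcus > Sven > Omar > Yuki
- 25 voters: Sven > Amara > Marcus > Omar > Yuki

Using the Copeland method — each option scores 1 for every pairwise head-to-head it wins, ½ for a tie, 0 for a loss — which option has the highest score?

Amara

Yuki: beats Sven; loses to Omar, Amara, and Marcus → score 1.
Sven: beats Omar; loses to Yuki, Amara, and Marcus → score 1.
Omar: beats Yuki; loses to Sven, Amara, and Marcus → score 1.
Amara: beats Yuki, Sven, Omar, and Marcus → score 4.
Marcus: beats Yuki, Sven, and Omar; loses to Amara → score 3.
Amara has the best pairwise record.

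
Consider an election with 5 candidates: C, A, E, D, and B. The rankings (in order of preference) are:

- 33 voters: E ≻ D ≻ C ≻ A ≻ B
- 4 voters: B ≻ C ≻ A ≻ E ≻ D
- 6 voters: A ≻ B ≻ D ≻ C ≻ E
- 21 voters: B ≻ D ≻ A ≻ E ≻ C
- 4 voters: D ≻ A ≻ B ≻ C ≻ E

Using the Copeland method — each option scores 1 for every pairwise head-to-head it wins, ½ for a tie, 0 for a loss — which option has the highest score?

D

C: beats A; loses to E, D, and B → score 1.
A: beats E and B; loses to C and D → score 2.
E: beats C and D; loses to A and B → score 2.
D: beats C, A, and B; loses to E → score 3.
B: beats C and E; loses to A and D → score 2.
D has the best pairwise record.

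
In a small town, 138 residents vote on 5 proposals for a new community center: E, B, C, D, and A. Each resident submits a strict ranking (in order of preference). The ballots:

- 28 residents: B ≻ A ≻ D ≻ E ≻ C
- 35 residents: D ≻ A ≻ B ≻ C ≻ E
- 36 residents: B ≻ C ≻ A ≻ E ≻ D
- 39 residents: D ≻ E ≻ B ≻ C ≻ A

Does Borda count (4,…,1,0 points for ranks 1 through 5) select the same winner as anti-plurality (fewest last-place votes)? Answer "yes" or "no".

yes

Borda — scores: E 181, B 404, C 182, D 352, A 261. Winner: B.
Anti-plurality — last-place votes: E 35, B 0, C 28, D 36, A 39. Winner: B.
The two methods agree.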